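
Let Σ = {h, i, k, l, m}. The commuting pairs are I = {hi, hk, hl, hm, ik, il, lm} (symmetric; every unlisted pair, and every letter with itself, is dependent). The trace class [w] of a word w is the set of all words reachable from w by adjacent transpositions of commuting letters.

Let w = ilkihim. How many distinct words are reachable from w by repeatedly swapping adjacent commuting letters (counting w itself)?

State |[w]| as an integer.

70

piece 0:i — minimal
piece 1:l — minimal
piece 2:k rests on {1:l}
piece 3:i rests on {0:i}
piece 4:h — minimal
piece 5:i rests on {3:i}
piece 6:m rests on {2:k, 5:i}
minimal pieces: {0:i, 1:l, 4:h}
ways to finish when only these pieces remain (= sum over removing one remaining piece with nothing left below it):
  1 left: {4}→1  {6}→1
  2 left: {2,6}→1  {4,6}→2  {5,6}→1
  3 left: {1,2,6}→1  {2,4,6}→3  {2,5,6}→2  {3,5,6}→1  {4,5,6}→3
  4 left: {0,3,5,6}→1  {1,2,4,6}→4  {1,2,5,6}→3  {2,3,5,6}→3  {2,4,5,6}→8  {3,4,5,6}→4
  5 left: {0,2,3,5,6}→4  {0,3,4,5,6}→5  {1,2,3,5,6}→6  {1,2,4,5,6}→15  {2,3,4,5,6}→15
  placing 0:i first → 36 extensions
  placing 1:l first → 24 extensions
  placing 4:h first → 10 extensions
total linear extensions = 70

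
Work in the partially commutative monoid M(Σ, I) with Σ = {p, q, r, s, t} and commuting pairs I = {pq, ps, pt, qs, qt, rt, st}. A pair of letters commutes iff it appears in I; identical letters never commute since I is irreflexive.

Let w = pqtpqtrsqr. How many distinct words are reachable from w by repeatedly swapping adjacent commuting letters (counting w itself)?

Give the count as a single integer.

540

drop 0:p onto floor
drop 1:q onto floor
drop 2:t onto floor
drop 3:p onto {0:p}
drop 4:q onto {1:q}
drop 5:t onto {2:t}
drop 6:r onto {3:p, 4:q}
drop 7:s onto {6:r}
drop 8:q onto {6:r}
drop 9:r onto {7:s, 8:q}
ground layer = {0:p, 1:q, 2:t}
drop-orders for the pieces not yet dropped (sum over which currently-grounded one goes next):
  1 to go: {5} 1  {9} 1
  2 to go: {2,5} 1  {5,9} 2  {7,9} 1  {8,9} 1
  3 to go: {2,5,9} 3  {5,7,9} 3  {5,8,9} 3  {7,8,9} 2
  4 to go: {2,5,7,9} 6  {2,5,8,9} 6  {5,7,8,9} 8  {6,7,8,9} 2
  5 to go: {2,5,7,8,9} 20  {3,6,7,8,9} 2  {4,6,7,8,9} 2  {5,6,7,8,9} 10
  6 to go: {0,3,6,7,8,9} 2  {1,4,6,7,8,9} 2  {2,5,6,7,8,9} 30  {3,4,6,7,8,9} 4  {3,5,6,7,8,9} 12  {4,5,6,7,8,9} 12
  7 to go: {0,3,4,6,7,8,9} 6  {0,3,5,6,7,8,9} 14  {1,3,4,6,7,8,9} 6  {1,4,5,6,7,8,9} 14  {2,3,5,6,7,8,9} 42  {2,4,5,6,7,8,9} 42  {3,4,5,6,7,8,9} 28
  8 to go: {0,1,3,4,6,7,8,9} 12  {0,2,3,5,6,7,8,9} 56  {0,3,4,5,6,7,8,9} 48  {1,2,4,5,6,7,8,9} 56  {1,3,4,5,6,7,8,9} 48  {2,3,4,5,6,7,8,9} 112
  if 0:p drops first: 216 orders
  if 1:q drops first: 216 orders
  if 2:t drops first: 108 orders
heap linearizations: 540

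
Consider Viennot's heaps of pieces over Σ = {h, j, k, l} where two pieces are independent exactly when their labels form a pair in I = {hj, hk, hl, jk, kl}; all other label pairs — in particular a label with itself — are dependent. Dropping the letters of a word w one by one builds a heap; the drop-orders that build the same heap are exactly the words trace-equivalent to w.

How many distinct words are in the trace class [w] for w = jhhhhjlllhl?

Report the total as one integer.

462

drop 0:j onto floor
drop 1:h onto floor
drop 2:h onto {1:h}
drop 3:h onto {2:h}
drop 4:h onto {3:h}
drop 5:j onto {0:j}
drop 6:l onto {5:j}
drop 7:l onto {6:l}
drop 8:l onto {7:l}
drop 9:h onto {4:h}
drop 10:l onto {8:l}
ground layer = {0:j, 1:h}
drop-orders for the pieces not yet dropped (sum over which currently-grounded one goes next):
  1 to go: {9} 1  {10} 1
  2 to go: {4,9} 1  {8,10} 1  {9,10} 2
  3 to go: {3,4,9} 1  {4,9,10} 3  {7,8,10} 1  {8,9,10} 3
  4 to go: {2,3,4,9} 1  {3,4,9,10} 4  {4,8,9,10} 6  {6,7,8,10} 1  {7,8,9,10} 4
  5 to go: {1,2,3,4,9} 1  {2,3,4,9,10} 5  {3,4,8,9,10} 10  {4,7,8,9,10} 10  {5,6,7,8,10} 1  {6,7,8,9,10} 5
  6 to go: {0,5,6,7,8,10} 1  {1,2,3,4,9,10} 6  {2,3,4,8,9,10} 15  {3,4,7,8,9,10} 20  {4,6,7,8,9,10} 15  {5,6,7,8,9,10} 6
  7 to go: {0,5,6,7,8,9,10} 7  {1,2,3,4,8,9,10} 21  {2,3,4,7,8,9,10} 35  {3,4,6,7,8,9,10} 35  {4,5,6,7,8,9,10} 21
  8 to go: {0,4,5,6,7,8,9,10} 28  {1,2,3,4,7,8,9,10} 56  {2,3,4,6,7,8,9,10} 70  {3,4,5,6,7,8,9,10} 56
  9 to go: {0,3,4,5,6,7,8,9,10} 84  {1,2,3,4,6,7,8,9,10} 126  {2,3,4,5,6,7,8,9,10} 126
  if 0:j drops first: 252 orders
  if 1:h drops first: 210 orders
heap linearizations: 462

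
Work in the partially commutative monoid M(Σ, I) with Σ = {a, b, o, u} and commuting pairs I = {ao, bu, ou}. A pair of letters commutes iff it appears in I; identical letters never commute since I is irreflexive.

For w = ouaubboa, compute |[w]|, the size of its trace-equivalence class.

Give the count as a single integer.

drop 0:o onto floor
drop 1:u onto floor
drop 2:a onto {1:u}
drop 3:u onto {2:a}
drop 4:b onto {0:o, 2:a}
drop 5:b onto {4:b}
drop 6:o onto {5:b}
drop 7:a onto {3:u, 5:b}
ground layer = {0:o, 1:u}
drop-orders for the pieces not yet dropped (sum over which currently-grounded one goes next):
  1 to go: {6} 1  {7} 1
  2 to go: {3,7} 1  {6,7} 2
  3 to go: {3,6,7} 3  {5,6,7} 2
  4 to go: {3,5,6,7} 5  {4,5,6,7} 2
  5 to go: {0,4,5,6,7} 2  {3,4,5,6,7} 7
  6 to go: {0,3,4,5,6,7} 9  {2,3,4,5,6,7} 7
  if 0:o drops first: 7 orders
  if 1:u drops first: 16 orders
heap linearizations: 23

23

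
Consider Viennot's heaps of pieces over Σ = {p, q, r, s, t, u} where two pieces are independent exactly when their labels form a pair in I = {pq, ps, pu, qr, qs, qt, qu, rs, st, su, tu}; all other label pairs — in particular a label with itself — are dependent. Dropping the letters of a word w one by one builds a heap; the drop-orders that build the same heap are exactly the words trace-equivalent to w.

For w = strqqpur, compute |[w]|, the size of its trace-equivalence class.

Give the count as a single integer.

piece 0:s — minimal
piece 1:t — minimal
piece 2:r rests on {1:t}
piece 3:q — minimal
piece 4:q rests on {3:q}
piece 5:p rests on {2:r}
piece 6:u rests on {2:r}
piece 7:r rests on {5:p, 6:u}
minimal pieces: {0:s, 1:t, 3:q}
ways to finish when only these pieces remain (= sum over removing one remaining piece with nothing left below it):
  1 left: {0}→1  {4}→1  {7}→1
  2 left: {0,4}→2  {0,7}→2  {3,4}→1  {4,7}→2  {5,7}→1  {6,7}→1
  3 left: {0,3,4}→3  {0,4,7}→6  {0,5,7}→3  {0,6,7}→3  {3,4,7}→3  {4,5,7}→3  {4,6,7}→3  {5,6,7}→2
  4 left: {0,3,4,7}→12  {0,4,5,7}→12  {0,4,6,7}→12  {0,5,6,7}→8  {2,5,6,7}→2  {3,4,5,7}→6  {3,4,6,7}→6  {4,5,6,7}→8
  5 left: {0,2,5,6,7}→10  {0,3,4,5,7}→30  {0,3,4,6,7}→30  {0,4,5,6,7}→40  {1,2,5,6,7}→2  {2,4,5,6,7}→10  {3,4,5,6,7}→20
  6 left: {0,1,2,5,6,7}→12  {0,2,4,5,6,7}→60  {0,3,4,5,6,7}→120  {1,2,4,5,6,7}→12  {2,3,4,5,6,7}→30
  placing 0:s first → 42 extensions
  placing 1:t first → 210 extensions
  placing 3:q first → 84 extensions
total linear extensions = 336

336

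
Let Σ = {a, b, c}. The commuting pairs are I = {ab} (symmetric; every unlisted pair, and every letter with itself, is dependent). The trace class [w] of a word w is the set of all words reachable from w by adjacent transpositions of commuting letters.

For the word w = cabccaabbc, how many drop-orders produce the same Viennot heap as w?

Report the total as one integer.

drop 0:c onto floor
drop 1:a onto {0:c}
drop 2:b onto {0:c}
drop 3:c onto {1:a, 2:b}
drop 4:c onto {3:c}
drop 5:a onto {4:c}
drop 6:a onto {5:a}
drop 7:b onto {4:c}
drop 8:b onto {7:b}
drop 9:c onto {6:a, 8:b}
ground layer = {0:c}
drop-orders for the pieces not yet dropped (sum over which currently-grounded one goes next):
  1 to go: {9} 1
  2 to go: {6,9} 1  {8,9} 1
  3 to go: {5,6,9} 1  {6,8,9} 2  {7,8,9} 1
  4 to go: {5,6,8,9} 3  {6,7,8,9} 3
  5 to go: {5,6,7,8,9} 6
  6 to go: {4,5,6,7,8,9} 6
  7 to go: {3,4,5,6,7,8,9} 6
  8 to go: {1,3,4,5,6,7,8,9} 6  {2,3,4,5,6,7,8,9} 6
  if 0:c drops first: 12 orders

12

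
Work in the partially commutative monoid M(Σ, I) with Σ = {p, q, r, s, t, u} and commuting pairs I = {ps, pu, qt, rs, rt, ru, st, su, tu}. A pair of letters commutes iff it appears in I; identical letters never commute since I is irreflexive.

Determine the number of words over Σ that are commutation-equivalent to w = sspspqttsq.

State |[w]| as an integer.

#0=s has no predecessor
#1=s depends on [0:s]
#2=p has no predecessor
#3=s depends on [1:s]
#4=p depends on [2:p]
#5=q depends on [3:s, 4:p]
#6=t depends on [4:p]
#7=t depends on [6:t]
#8=s depends on [5:q]
#9=q depends on [8:s]
sources: [0:s, 2:p]
N(rest) = Σ N(rest − s) over sources s of rest; N(one piece) = 1:
  size 1 → [7]=1  [9]=1
  size 2 → [6,7]=1  [7,9]=2  [8,9]=1
  size 3 → [5,8,9]=1  [6,7,9]=3  [7,8,9]=3
  size 4 → [3,5,8,9]=1  [5,7,8,9]=4  [6,7,8,9]=6
  size 5 → [1,3,5,8,9]=1  [3,5,7,8,9]=5  [5,6,7,8,9]=10
  size 6 → [0,1,3,5,8,9]=1  [1,3,5,7,8,9]=6  [3,5,6,7,8,9]=15  [4,5,6,7,8,9]=10
  size 7 → [0,1,3,5,7,8,9]=7  [1,3,5,6,7,8,9]=21  [2,4,5,6,7,8,9]=10  [3,4,5,6,7,8,9]=25
  size 8 → [0,1,3,5,6,7,8,9]=28  [1,3,4,5,6,7,8,9]=46  [2,3,4,5,6,7,8,9]=35
  first=0(s) contributes 81
  first=2(p) contributes 74
|[w]| = 155

155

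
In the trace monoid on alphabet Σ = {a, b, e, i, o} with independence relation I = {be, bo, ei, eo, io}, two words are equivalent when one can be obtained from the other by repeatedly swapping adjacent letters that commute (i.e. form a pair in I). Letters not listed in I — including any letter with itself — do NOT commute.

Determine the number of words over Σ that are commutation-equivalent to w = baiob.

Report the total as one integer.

3

piece 0:b — minimal
piece 1:a rests on {0:b}
piece 2:i rests on {1:a}
piece 3:o rests on {1:a}
piece 4:b rests on {2:i}
minimal pieces: {0:b}
ways to finish when only these pieces remain (= sum over removing one remaining piece with nothing left below it):
  1 left: {3}→1  {4}→1
  2 left: {2,4}→1  {3,4}→2
  3 left: {2,3,4}→3
  placing 0:b first → 3 extensions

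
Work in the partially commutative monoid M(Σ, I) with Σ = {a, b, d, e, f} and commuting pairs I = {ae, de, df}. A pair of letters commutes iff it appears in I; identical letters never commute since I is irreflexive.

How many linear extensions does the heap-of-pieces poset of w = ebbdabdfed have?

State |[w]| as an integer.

0(e) covers ∅
1(b) covers 0:e
2(b) covers 1:b
3(d) covers 2:b
4(a) covers 3:d
5(b) covers 4:a
6(d) covers 5:b
7(f) covers 5:b
8(e) covers 7:f
9(d) covers 6:d
floor of heap: 0:e
completions by unplaced set U, small U first (add the entries for U minus each lowest piece of U):
  |U|=1: {8}:1  {9}:1
  |U|=2: {6,9}:1  {7,8}:1  {8,9}:2
  |U|=3: {6,8,9}:3  {7,8,9}:3
  |U|=4: {6,7,8,9}:6
  |U|=5: {5,6,7,8,9}:6
  |U|=6: {4,5,6,7,8,9}:6
  |U|=7: {3,4,5,6,7,8,9}:6
  |U|=8: {2,3,4,5,6,7,8,9}:6
  start at 0(e): 6

6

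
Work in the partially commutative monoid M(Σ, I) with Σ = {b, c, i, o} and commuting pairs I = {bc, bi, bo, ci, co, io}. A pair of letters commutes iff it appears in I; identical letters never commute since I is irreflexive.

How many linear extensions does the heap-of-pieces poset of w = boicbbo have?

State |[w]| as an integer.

#0=b has no predecessor
#1=o has no predecessor
#2=i has no predecessor
#3=c has no predecessor
#4=b depends on [0:b]
#5=b depends on [4:b]
#6=o depends on [1:o]
sources: [0:b, 1:o, 2:i, 3:c]
N(rest) = Σ N(rest − s) over sources s of rest; N(one piece) = 1:
  size 1 → [2]=1  [3]=1  [5]=1  [6]=1
  size 2 → [1,6]=1  [2,3]=2  [2,5]=2  [2,6]=2  [3,5]=2  [3,6]=2  [4,5]=1  [5,6]=2
  size 3 → [0,4,5]=1  [1,2,6]=3  [1,3,6]=3  [1,5,6]=3  [2,3,5]=6  [2,3,6]=6  [2,4,5]=3  [2,5,6]=6  [3,4,5]=3  [3,5,6]=6  [4,5,6]=3
  size 4 → [0,2,4,5]=4  [0,3,4,5]=4  [0,4,5,6]=4  [1,2,3,6]=12  [1,2,5,6]=12  [1,3,5,6]=12  [1,4,5,6]=6  [2,3,4,5]=12  [2,3,5,6]=24  [2,4,5,6]=12  [3,4,5,6]=12
  size 5 → [0,1,4,5,6]=10  [0,2,3,4,5]=20  [0,2,4,5,6]=20  [0,3,4,5,6]=20  [1,2,3,5,6]=60  [1,2,4,5,6]=30  [1,3,4,5,6]=30  [2,3,4,5,6]=60
  first=0(b) contributes 180
  first=1(o) contributes 120
  first=2(i) contributes 60
  first=3(c) contributes 60
|[w]| = 420

420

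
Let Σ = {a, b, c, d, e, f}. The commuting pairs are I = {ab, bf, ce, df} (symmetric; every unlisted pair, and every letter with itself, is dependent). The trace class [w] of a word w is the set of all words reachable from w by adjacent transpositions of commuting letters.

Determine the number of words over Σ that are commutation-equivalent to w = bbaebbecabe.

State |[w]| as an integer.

#0=b has no predecessor
#1=b depends on [0:b]
#2=a has no predecessor
#3=e depends on [1:b, 2:a]
#4=b depends on [3:e]
#5=b depends on [4:b]
#6=e depends on [5:b]
#7=c depends on [5:b]
#8=a depends on [6:e, 7:c]
#9=b depends on [6:e, 7:c]
#10=e depends on [8:a, 9:b]
sources: [0:b, 2:a]
N(rest) = Σ N(rest − s) over sources s of rest; N(one piece) = 1:
  size 1 → [10]=1
  size 2 → [8,10]=1  [9,10]=1
  size 3 → [8,9,10]=2
  size 4 → [6,8,9,10]=2  [7,8,9,10]=2
  size 5 → [6,7,8,9,10]=4
  size 6 → [5,6,7,8,9,10]=4
  size 7 → [4,5,6,7,8,9,10]=4
  size 8 → [3,4,5,6,7,8,9,10]=4
  size 9 → [1,3,4,5,6,7,8,9,10]=4  [2,3,4,5,6,7,8,9,10]=4
  first=0(b) contributes 8
  first=2(a) contributes 4
|[w]| = 12

12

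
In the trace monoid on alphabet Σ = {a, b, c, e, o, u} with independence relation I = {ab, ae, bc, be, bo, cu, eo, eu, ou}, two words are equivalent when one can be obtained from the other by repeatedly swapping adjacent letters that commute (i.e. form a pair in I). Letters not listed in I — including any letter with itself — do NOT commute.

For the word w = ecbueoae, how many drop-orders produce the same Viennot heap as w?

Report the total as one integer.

drop 0:e onto floor
drop 1:c onto {0:e}
drop 2:b onto floor
drop 3:u onto {2:b}
drop 4:e onto {1:c}
drop 5:o onto {1:c}
drop 6:a onto {3:u, 5:o}
drop 7:e onto {4:e}
ground layer = {0:e, 2:b}
drop-orders for the pieces not yet dropped (sum over which currently-grounded one goes next):
  1 to go: {6} 1  {7} 1
  2 to go: {3,6} 1  {4,7} 1  {5,6} 1  {6,7} 2
  3 to go: {2,3,6} 1  {3,5,6} 2  {3,6,7} 3  {4,6,7} 3  {5,6,7} 3
  4 to go: {2,3,5,6} 3  {2,3,6,7} 4  {3,4,6,7} 6  {3,5,6,7} 8  {4,5,6,7} 6
  5 to go: {1,4,5,6,7} 6  {2,3,4,6,7} 10  {2,3,5,6,7} 15  {3,4,5,6,7} 20
  6 to go: {0,1,4,5,6,7} 6  {1,3,4,5,6,7} 26  {2,3,4,5,6,7} 45
  if 0:e drops first: 71 orders
  if 2:b drops first: 32 orders
heap linearizations: 103

103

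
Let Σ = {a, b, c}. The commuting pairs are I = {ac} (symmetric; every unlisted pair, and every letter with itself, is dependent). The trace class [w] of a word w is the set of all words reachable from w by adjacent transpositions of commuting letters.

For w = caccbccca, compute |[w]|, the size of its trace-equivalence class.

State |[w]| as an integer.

16

drop 0:c onto floor
drop 1:a onto floor
drop 2:c onto {0:c}
drop 3:c onto {2:c}
drop 4:b onto {1:a, 3:c}
drop 5:c onto {4:b}
drop 6:c onto {5:c}
drop 7:c onto {6:c}
drop 8:a onto {4:b}
ground layer = {0:c, 1:a}
drop-orders for the pieces not yet dropped (sum over which currently-grounded one goes next):
  1 to go: {7} 1  {8} 1
  2 to go: {6,7} 1  {7,8} 2
  3 to go: {5,6,7} 1  {6,7,8} 3
  4 to go: {5,6,7,8} 4
  5 to go: {4,5,6,7,8} 4
  6 to go: {1,4,5,6,7,8} 4  {3,4,5,6,7,8} 4
  7 to go: {1,3,4,5,6,7,8} 8  {2,3,4,5,6,7,8} 4
  if 0:c drops first: 12 orders
  if 1:a drops first: 4 orders
heap linearizations: 16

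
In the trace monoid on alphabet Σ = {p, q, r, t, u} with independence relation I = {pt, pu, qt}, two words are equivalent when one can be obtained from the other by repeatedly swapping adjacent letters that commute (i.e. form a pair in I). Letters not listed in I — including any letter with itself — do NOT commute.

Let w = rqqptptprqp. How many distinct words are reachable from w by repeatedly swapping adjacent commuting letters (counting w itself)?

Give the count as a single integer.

21

piece 0:r — minimal
piece 1:q rests on {0:r}
piece 2:q rests on {1:q}
piece 3:p rests on {2:q}
piece 4:t rests on {0:r}
piece 5:p rests on {3:p}
piece 6:t rests on {4:t}
piece 7:p rests on {5:p}
piece 8:r rests on {6:t, 7:p}
piece 9:q rests on {8:r}
piece 10:p rests on {9:q}
minimal pieces: {0:r}
ways to finish when only these pieces remain (= sum over removing one remaining piece with nothing left below it):
  1 left: {10}→1
  2 left: {9,10}→1
  3 left: {8,9,10}→1
  4 left: {6,8,9,10}→1  {7,8,9,10}→1
  5 left: {4,6,8,9,10}→1  {5,7,8,9,10}→1  {6,7,8,9,10}→2
  6 left: {3,5,7,8,9,10}→1  {4,6,7,8,9,10}→3  {5,6,7,8,9,10}→3
  7 left: {2,3,5,7,8,9,10}→1  {3,5,6,7,8,9,10}→4  {4,5,6,7,8,9,10}→6
  8 left: {1,2,3,5,7,8,9,10}→1  {2,3,5,6,7,8,9,10}→5  {3,4,5,6,7,8,9,10}→10
  9 left: {1,2,3,5,6,7,8,9,10}→6  {2,3,4,5,6,7,8,9,10}→15
  placing 0:r first → 21 extensions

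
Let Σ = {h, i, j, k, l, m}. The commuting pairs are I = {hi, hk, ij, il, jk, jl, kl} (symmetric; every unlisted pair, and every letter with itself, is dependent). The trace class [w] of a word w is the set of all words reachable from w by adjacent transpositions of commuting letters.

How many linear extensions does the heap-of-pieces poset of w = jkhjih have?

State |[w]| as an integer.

15

piece 0:j — minimal
piece 1:k — minimal
piece 2:h rests on {0:j}
piece 3:j rests on {2:h}
piece 4:i rests on {1:k}
piece 5:h rests on {3:j}
minimal pieces: {0:j, 1:k}
ways to finish when only these pieces remain (= sum over removing one remaining piece with nothing left below it):
  1 left: {4}→1  {5}→1
  2 left: {1,4}→1  {3,5}→1  {4,5}→2
  3 left: {1,4,5}→3  {2,3,5}→1  {3,4,5}→3
  4 left: {0,2,3,5}→1  {1,3,4,5}→6  {2,3,4,5}→4
  placing 0:j first → 10 extensions
  placing 1:k first → 5 extensions
total linear extensions = 15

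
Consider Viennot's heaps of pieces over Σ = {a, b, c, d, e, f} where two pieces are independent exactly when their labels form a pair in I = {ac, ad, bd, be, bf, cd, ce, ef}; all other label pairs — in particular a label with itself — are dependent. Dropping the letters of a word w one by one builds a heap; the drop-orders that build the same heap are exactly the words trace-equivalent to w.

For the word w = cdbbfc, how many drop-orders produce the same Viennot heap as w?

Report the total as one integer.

9

0(c) covers ∅
1(d) covers ∅
2(b) covers 0:c
3(b) covers 2:b
4(f) covers 0:c, 1:d
5(c) covers 3:b, 4:f
floor of heap: 0:c, 1:d
completions by unplaced set U, small U first (add the entries for U minus each lowest piece of U):
  |U|=1: {5}:1
  |U|=2: {3,5}:1  {4,5}:1
  |U|=3: {1,4,5}:1  {2,3,5}:1  {3,4,5}:2
  |U|=4: {1,3,4,5}:3  {2,3,4,5}:3
  start at 0(c): 6
  start at 1(d): 3
sum over floor = 9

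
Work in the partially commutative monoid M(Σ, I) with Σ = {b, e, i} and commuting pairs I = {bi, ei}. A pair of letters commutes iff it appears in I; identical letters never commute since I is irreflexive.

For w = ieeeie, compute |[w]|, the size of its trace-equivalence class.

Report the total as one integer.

15

0(i) covers ∅
1(e) covers ∅
2(e) covers 1:e
3(e) covers 2:e
4(i) covers 0:i
5(e) covers 3:e
floor of heap: 0:i, 1:e
completions by unplaced set U, small U first (add the entries for U minus each lowest piece of U):
  |U|=1: {4}:1  {5}:1
  |U|=2: {0,4}:1  {3,5}:1  {4,5}:2
  |U|=3: {0,4,5}:3  {2,3,5}:1  {3,4,5}:3
  |U|=4: {0,3,4,5}:6  {1,2,3,5}:1  {2,3,4,5}:4
  start at 0(i): 5
  start at 1(e): 10
sum over floor = 15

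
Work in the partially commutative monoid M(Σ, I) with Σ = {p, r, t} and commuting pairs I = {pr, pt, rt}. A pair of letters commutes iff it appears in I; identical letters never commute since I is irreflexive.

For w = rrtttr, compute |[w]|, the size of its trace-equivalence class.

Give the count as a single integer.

20

piece 0:r — minimal
piece 1:r rests on {0:r}
piece 2:t — minimal
piece 3:t rests on {2:t}
piece 4:t rests on {3:t}
piece 5:r rests on {1:r}
minimal pieces: {0:r, 2:t}
ways to finish when only these pieces remain (= sum over removing one remaining piece with nothing left below it):
  1 left: {4}→1  {5}→1
  2 left: {1,5}→1  {3,4}→1  {4,5}→2
  3 left: {0,1,5}→1  {1,4,5}→3  {2,3,4}→1  {3,4,5}→3
  4 left: {0,1,4,5}→4  {1,3,4,5}→6  {2,3,4,5}→4
  placing 0:r first → 10 extensions
  placing 2:t first → 10 extensions
total linear extensions = 20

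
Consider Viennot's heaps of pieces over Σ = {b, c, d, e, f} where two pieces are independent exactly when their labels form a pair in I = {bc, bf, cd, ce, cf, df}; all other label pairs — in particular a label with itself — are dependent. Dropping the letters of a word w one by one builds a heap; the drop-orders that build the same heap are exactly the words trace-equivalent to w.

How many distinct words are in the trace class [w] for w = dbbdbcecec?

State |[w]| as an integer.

#0=d has no predecessor
#1=b depends on [0:d]
#2=b depends on [1:b]
#3=d depends on [2:b]
#4=b depends on [3:d]
#5=c has no predecessor
#6=e depends on [4:b]
#7=c depends on [5:c]
#8=e depends on [6:e]
#9=c depends on [7:c]
sources: [0:d, 5:c]
N(rest) = Σ N(rest − s) over sources s of rest; N(one piece) = 1:
  size 1 → [8]=1  [9]=1
  size 2 → [6,8]=1  [7,9]=1  [8,9]=2
  size 3 → [4,6,8]=1  [5,7,9]=1  [6,8,9]=3  [7,8,9]=3
  size 4 → [3,4,6,8]=1  [4,6,8,9]=4  [5,7,8,9]=4  [6,7,8,9]=6
  size 5 → [2,3,4,6,8]=1  [3,4,6,8,9]=5  [4,6,7,8,9]=10  [5,6,7,8,9]=10
  size 6 → [1,2,3,4,6,8]=1  [2,3,4,6,8,9]=6  [3,4,6,7,8,9]=15  [4,5,6,7,8,9]=20
  size 7 → [0,1,2,3,4,6,8]=1  [1,2,3,4,6,8,9]=7  [2,3,4,6,7,8,9]=21  [3,4,5,6,7,8,9]=35
  size 8 → [0,1,2,3,4,6,8,9]=8  [1,2,3,4,6,7,8,9]=28  [2,3,4,5,6,7,8,9]=56
  first=0(d) contributes 84
  first=5(c) contributes 36
|[w]| = 120

120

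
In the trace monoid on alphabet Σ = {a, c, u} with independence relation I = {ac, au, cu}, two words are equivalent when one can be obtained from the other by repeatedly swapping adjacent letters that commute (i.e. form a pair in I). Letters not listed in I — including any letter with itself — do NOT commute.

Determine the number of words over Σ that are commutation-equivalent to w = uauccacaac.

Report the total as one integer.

3150

0(u) covers ∅
1(a) covers ∅
2(u) covers 0:u
3(c) covers ∅
4(c) covers 3:c
5(a) covers 1:a
6(c) covers 4:c
7(a) covers 5:a
8(a) covers 7:a
9(c) covers 6:c
floor of heap: 0:u, 1:a, 3:c
completions by unplaced set U, small U first (add the entries for U minus each lowest piece of U):
  |U|=1: {2}:1  {8}:1  {9}:1
  |U|=2: {0,2}:1  {2,8}:2  {2,9}:2  {6,9}:1  {7,8}:1  {8,9}:2
  |U|=3: {0,2,8}:3  {0,2,9}:3  {2,6,9}:3  {2,7,8}:3  {2,8,9}:6  {4,6,9}:1  {5,7,8}:1  {6,8,9}:3  {7,8,9}:3
  |U|=4: {0,2,6,9}:6  {0,2,7,8}:6  {0,2,8,9}:12  {1,5,7,8}:1  {2,4,6,9}:4  {2,5,7,8}:4  {2,6,8,9}:12  {2,7,8,9}:12  {3,4,6,9}:1  {4,6,8,9}:4  {5,7,8,9}:4  {6,7,8,9}:6
  |U|=5: {0,2,4,6,9}:10  {0,2,5,7,8}:10  {0,2,6,8,9}:30  {0,2,7,8,9}:30  {1,2,5,7,8}:5  {1,5,7,8,9}:5  {2,3,4,6,9}:5  {2,4,6,8,9}:20  {2,5,7,8,9}:20  {2,6,7,8,9}:30  {3,4,6,8,9}:5  {4,6,7,8,9}:10  {5,6,7,8,9}:10
  |U|=6: {0,1,2,5,7,8}:15  {0,2,3,4,6,9}:15  {0,2,4,6,8,9}:60  {0,2,5,7,8,9}:60  {0,2,6,7,8,9}:90  {1,2,5,7,8,9}:30  {1,5,6,7,8,9}:15  {2,3,4,6,8,9}:30  {2,4,6,7,8,9}:60  {2,5,6,7,8,9}:60  {3,4,6,7,8,9}:15  {4,5,6,7,8,9}:20
  |U|=7: {0,1,2,5,7,8,9}:105  {0,2,3,4,6,8,9}:105  {0,2,4,6,7,8,9}:210  {0,2,5,6,7,8,9}:210  {1,2,5,6,7,8,9}:105  {1,4,5,6,7,8,9}:35  {2,3,4,6,7,8,9}:105  {2,4,5,6,7,8,9}:140  {3,4,5,6,7,8,9}:35
  |U|=8: {0,1,2,5,6,7,8,9}:420  {0,2,3,4,6,7,8,9}:420  {0,2,4,5,6,7,8,9}:560  {1,2,4,5,6,7,8,9}:280  {1,3,4,5,6,7,8,9}:70  {2,3,4,5,6,7,8,9}:280
  start at 0(u): 630
  start at 1(a): 1260
  start at 3(c): 1260
sum over floor = 3150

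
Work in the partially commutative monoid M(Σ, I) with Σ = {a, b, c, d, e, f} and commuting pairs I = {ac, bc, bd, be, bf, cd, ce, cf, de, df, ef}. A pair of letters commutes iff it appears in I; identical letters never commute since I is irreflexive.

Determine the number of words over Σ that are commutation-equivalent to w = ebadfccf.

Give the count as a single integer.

168

0(e) covers ∅
1(b) covers ∅
2(a) covers 0:e, 1:b
3(d) covers 2:a
4(f) covers 2:a
5(c) covers ∅
6(c) covers 5:c
7(f) covers 4:f
floor of heap: 0:e, 1:b, 5:c
completions by unplaced set U, small U first (add the entries for U minus each lowest piece of U):
  |U|=1: {3}:1  {6}:1  {7}:1
  |U|=2: {3,6}:2  {3,7}:2  {4,7}:1  {5,6}:1  {6,7}:2
  |U|=3: {3,4,7}:3  {3,5,6}:3  {3,6,7}:6  {4,6,7}:3  {5,6,7}:3
  |U|=4: {2,3,4,7}:3  {3,4,6,7}:12  {3,5,6,7}:12  {4,5,6,7}:6
  |U|=5: {0,2,3,4,7}:3  {1,2,3,4,7}:3  {2,3,4,6,7}:15  {3,4,5,6,7}:30
  |U|=6: {0,1,2,3,4,7}:6  {0,2,3,4,6,7}:18  {1,2,3,4,6,7}:18  {2,3,4,5,6,7}:45
  start at 0(e): 63
  start at 1(b): 63
  start at 5(c): 42
sum over floor = 168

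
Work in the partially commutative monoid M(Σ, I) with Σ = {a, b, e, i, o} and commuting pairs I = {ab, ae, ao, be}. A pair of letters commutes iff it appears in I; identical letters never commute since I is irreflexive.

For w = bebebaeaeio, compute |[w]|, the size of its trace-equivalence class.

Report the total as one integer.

#0=b has no predecessor
#1=e has no predecessor
#2=b depends on [0:b]
#3=e depends on [1:e]
#4=b depends on [2:b]
#5=a has no predecessor
#6=e depends on [3:e]
#7=a depends on [5:a]
#8=e depends on [6:e]
#9=i depends on [4:b, 7:a, 8:e]
#10=o depends on [9:i]
sources: [0:b, 1:e, 5:a]
N(rest) = Σ N(rest − s) over sources s of rest; N(one piece) = 1:
  size 1 → [10]=1
  size 2 → [9,10]=1
  size 3 → [4,9,10]=1  [7,9,10]=1  [8,9,10]=1
  size 4 → [2,4,9,10]=1  [4,7,9,10]=2  [4,8,9,10]=2  [5,7,9,10]=1  [6,8,9,10]=1  [7,8,9,10]=2
  size 5 → [0,2,4,9,10]=1  [2,4,7,9,10]=3  [2,4,8,9,10]=3  [3,6,8,9,10]=1  [4,5,7,9,10]=3  [4,6,8,9,10]=3  [4,7,8,9,10]=6  [5,7,8,9,10]=3  [6,7,8,9,10]=3
  size 6 → [0,2,4,7,9,10]=4  [0,2,4,8,9,10]=4  [1,3,6,8,9,10]=1  [2,4,5,7,9,10]=6  [2,4,6,8,9,10]=6  [2,4,7,8,9,10]=12  [3,4,6,8,9,10]=4  [3,6,7,8,9,10]=4  [4,5,7,8,9,10]=12  [4,6,7,8,9,10]=12  [5,6,7,8,9,10]=6
  size 7 → [0,2,4,5,7,9,10]=10  [0,2,4,6,8,9,10]=10  [0,2,4,7,8,9,10]=20  [1,3,4,6,8,9,10]=5  [1,3,6,7,8,9,10]=5  [2,3,4,6,8,9,10]=10  [2,4,5,7,8,9,10]=30  [2,4,6,7,8,9,10]=30  [3,4,6,7,8,9,10]=20  [3,5,6,7,8,9,10]=10  [4,5,6,7,8,9,10]=30
  size 8 → [0,2,3,4,6,8,9,10]=20  [0,2,4,5,7,8,9,10]=60  [0,2,4,6,7,8,9,10]=60  [1,2,3,4,6,8,9,10]=15  [1,3,4,6,7,8,9,10]=30  [1,3,5,6,7,8,9,10]=15  [2,3,4,6,7,8,9,10]=60  [2,4,5,6,7,8,9,10]=90  [3,4,5,6,7,8,9,10]=60
  size 9 → [0,1,2,3,4,6,8,9,10]=35  [0,2,3,4,6,7,8,9,10]=140  [0,2,4,5,6,7,8,9,10]=210  [1,2,3,4,6,7,8,9,10]=105  [1,3,4,5,6,7,8,9,10]=105  [2,3,4,5,6,7,8,9,10]=210
  first=0(b) contributes 420
  first=1(e) contributes 560
  first=5(a) contributes 280
|[w]| = 1260

1260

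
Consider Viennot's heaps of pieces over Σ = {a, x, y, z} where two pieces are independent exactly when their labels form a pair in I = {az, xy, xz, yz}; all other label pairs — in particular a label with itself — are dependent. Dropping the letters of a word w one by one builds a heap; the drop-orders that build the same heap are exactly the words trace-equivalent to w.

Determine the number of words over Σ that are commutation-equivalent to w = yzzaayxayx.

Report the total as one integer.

#0=y has no predecessor
#1=z has no predecessor
#2=z depends on [1:z]
#3=a depends on [0:y]
#4=a depends on [3:a]
#5=y depends on [4:a]
#6=x depends on [4:a]
#7=a depends on [5:y, 6:x]
#8=y depends on [7:a]
#9=x depends on [7:a]
sources: [0:y, 1:z]
N(rest) = Σ N(rest − s) over sources s of rest; N(one piece) = 1:
  size 1 → [2]=1  [8]=1  [9]=1
  size 2 → [1,2]=1  [2,8]=2  [2,9]=2  [8,9]=2
  size 3 → [1,2,8]=3  [1,2,9]=3  [2,8,9]=6  [7,8,9]=2
  size 4 → [1,2,8,9]=12  [2,7,8,9]=8  [5,7,8,9]=2  [6,7,8,9]=2
  size 5 → [1,2,7,8,9]=20  [2,5,7,8,9]=10  [2,6,7,8,9]=10  [5,6,7,8,9]=4
  size 6 → [1,2,5,7,8,9]=30  [1,2,6,7,8,9]=30  [2,5,6,7,8,9]=24  [4,5,6,7,8,9]=4
  size 7 → [1,2,5,6,7,8,9]=84  [2,4,5,6,7,8,9]=28  [3,4,5,6,7,8,9]=4
  size 8 → [0,3,4,5,6,7,8,9]=4  [1,2,4,5,6,7,8,9]=112  [2,3,4,5,6,7,8,9]=32
  first=0(y) contributes 144
  first=1(z) contributes 36
|[w]| = 180

180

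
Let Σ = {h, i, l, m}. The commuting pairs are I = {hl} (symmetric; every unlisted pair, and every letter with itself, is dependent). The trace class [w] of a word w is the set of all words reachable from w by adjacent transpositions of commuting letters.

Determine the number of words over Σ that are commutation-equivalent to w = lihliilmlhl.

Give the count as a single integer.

6

piece 0:l — minimal
piece 1:i rests on {0:l}
piece 2:h rests on {1:i}
piece 3:l rests on {1:i}
piece 4:i rests on {2:h, 3:l}
piece 5:i rests on {4:i}
piece 6:l rests on {5:i}
piece 7:m rests on {6:l}
piece 8:l rests on {7:m}
piece 9:h rests on {7:m}
piece 10:l rests on {8:l}
minimal pieces: {0:l}
ways to finish when only these pieces remain (= sum over removing one remaining piece with nothing left below it):
  1 left: {9}→1  {10}→1
  2 left: {8,10}→1  {9,10}→2
  3 left: {8,9,10}→3
  4 left: {7,8,9,10}→3
  5 left: {6,7,8,9,10}→3
  6 left: {5,6,7,8,9,10}→3
  7 left: {4,5,6,7,8,9,10}→3
  8 left: {2,4,5,6,7,8,9,10}→3  {3,4,5,6,7,8,9,10}→3
  9 left: {2,3,4,5,6,7,8,9,10}→6
  placing 0:l first → 6 extensions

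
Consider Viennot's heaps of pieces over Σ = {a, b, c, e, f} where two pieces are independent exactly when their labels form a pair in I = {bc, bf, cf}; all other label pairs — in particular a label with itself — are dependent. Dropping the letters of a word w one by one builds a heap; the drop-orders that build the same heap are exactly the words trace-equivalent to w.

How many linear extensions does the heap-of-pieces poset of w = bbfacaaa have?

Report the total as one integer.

3

drop 0:b onto floor
drop 1:b onto {0:b}
drop 2:f onto floor
drop 3:a onto {1:b, 2:f}
drop 4:c onto {3:a}
drop 5:a onto {4:c}
drop 6:a onto {5:a}
drop 7:a onto {6:a}
ground layer = {0:b, 2:f}
drop-orders for the pieces not yet dropped (sum over which currently-grounded one goes next):
  1 to go: {7} 1
  2 to go: {6,7} 1
  3 to go: {5,6,7} 1
  4 to go: {4,5,6,7} 1
  5 to go: {3,4,5,6,7} 1
  6 to go: {1,3,4,5,6,7} 1  {2,3,4,5,6,7} 1
  if 0:b drops first: 2 orders
  if 2:f drops first: 1 orders
heap linearizations: 3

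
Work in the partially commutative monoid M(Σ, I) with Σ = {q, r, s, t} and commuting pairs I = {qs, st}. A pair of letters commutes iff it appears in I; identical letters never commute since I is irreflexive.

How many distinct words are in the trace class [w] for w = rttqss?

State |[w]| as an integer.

10

#0=r has no predecessor
#1=t depends on [0:r]
#2=t depends on [1:t]
#3=q depends on [2:t]
#4=s depends on [0:r]
#5=s depends on [4:s]
sources: [0:r]
N(rest) = Σ N(rest − s) over sources s of rest; N(one piece) = 1:
  size 1 → [3]=1  [5]=1
  size 2 → [2,3]=1  [3,5]=2  [4,5]=1
  size 3 → [1,2,3]=1  [2,3,5]=3  [3,4,5]=3
  size 4 → [1,2,3,5]=4  [2,3,4,5]=6
  first=0(r) contributes 10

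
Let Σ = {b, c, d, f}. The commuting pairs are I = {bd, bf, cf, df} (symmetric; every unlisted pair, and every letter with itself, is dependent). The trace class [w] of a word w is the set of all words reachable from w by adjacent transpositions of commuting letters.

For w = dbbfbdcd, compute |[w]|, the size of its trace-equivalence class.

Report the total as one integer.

0(d) covers ∅
1(b) covers ∅
2(b) covers 1:b
3(f) covers ∅
4(b) covers 2:b
5(d) covers 0:d
6(c) covers 4:b, 5:d
7(d) covers 6:c
floor of heap: 0:d, 1:b, 3:f
completions by unplaced set U, small U first (add the entries for U minus each lowest piece of U):
  |U|=1: {3}:1  {7}:1
  |U|=2: {3,7}:2  {6,7}:1
  |U|=3: {3,6,7}:3  {4,6,7}:1  {5,6,7}:1
  |U|=4: {0,5,6,7}:1  {2,4,6,7}:1  {3,4,6,7}:4  {3,5,6,7}:4  {4,5,6,7}:2
  |U|=5: {0,3,5,6,7}:5  {0,4,5,6,7}:3  {1,2,4,6,7}:1  {2,3,4,6,7}:5  {2,4,5,6,7}:3  {3,4,5,6,7}:10
  |U|=6: {0,2,4,5,6,7}:6  {0,3,4,5,6,7}:18  {1,2,3,4,6,7}:6  {1,2,4,5,6,7}:4  {2,3,4,5,6,7}:18
  start at 0(d): 28
  start at 1(b): 42
  start at 3(f): 10
sum over floor = 80

80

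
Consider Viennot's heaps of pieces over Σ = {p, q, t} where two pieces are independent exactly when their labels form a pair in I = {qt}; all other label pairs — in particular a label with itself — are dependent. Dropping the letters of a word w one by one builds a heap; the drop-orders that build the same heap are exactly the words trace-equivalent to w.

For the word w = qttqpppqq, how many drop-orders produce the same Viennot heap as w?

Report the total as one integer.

6

drop 0:q onto floor
drop 1:t onto floor
drop 2:t onto {1:t}
drop 3:q onto {0:q}
drop 4:p onto {2:t, 3:q}
drop 5:p onto {4:p}
drop 6:p onto {5:p}
drop 7:q onto {6:p}
drop 8:q onto {7:q}
ground layer = {0:q, 1:t}
drop-orders for the pieces not yet dropped (sum over which currently-grounded one goes next):
  1 to go: {8} 1
  2 to go: {7,8} 1
  3 to go: {6,7,8} 1
  4 to go: {5,6,7,8} 1
  5 to go: {4,5,6,7,8} 1
  6 to go: {2,4,5,6,7,8} 1  {3,4,5,6,7,8} 1
  7 to go: {0,3,4,5,6,7,8} 1  {1,2,4,5,6,7,8} 1  {2,3,4,5,6,7,8} 2
  if 0:q drops first: 3 orders
  if 1:t drops first: 3 orders
heap linearizations: 6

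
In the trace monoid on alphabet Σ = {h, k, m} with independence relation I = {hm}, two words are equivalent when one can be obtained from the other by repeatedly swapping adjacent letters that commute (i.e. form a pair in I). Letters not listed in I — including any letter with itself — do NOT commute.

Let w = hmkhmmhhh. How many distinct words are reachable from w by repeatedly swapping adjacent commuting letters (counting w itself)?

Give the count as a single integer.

0(h) covers ∅
1(m) covers ∅
2(k) covers 0:h, 1:m
3(h) covers 2:k
4(m) covers 2:k
5(m) covers 4:m
6(h) covers 3:h
7(h) covers 6:h
8(h) covers 7:h
floor of heap: 0:h, 1:m
completions by unplaced set U, small U first (add the entries for U minus each lowest piece of U):
  |U|=1: {5}:1  {8}:1
  |U|=2: {4,5}:1  {5,8}:2  {7,8}:1
  |U|=3: {4,5,8}:3  {5,7,8}:3  {6,7,8}:1
  |U|=4: {3,6,7,8}:1  {4,5,7,8}:6  {5,6,7,8}:4
  |U|=5: {3,5,6,7,8}:5  {4,5,6,7,8}:10
  |U|=6: {3,4,5,6,7,8}:15
  |U|=7: {2,3,4,5,6,7,8}:15
  start at 0(h): 15
  start at 1(m): 15
sum over floor = 30

30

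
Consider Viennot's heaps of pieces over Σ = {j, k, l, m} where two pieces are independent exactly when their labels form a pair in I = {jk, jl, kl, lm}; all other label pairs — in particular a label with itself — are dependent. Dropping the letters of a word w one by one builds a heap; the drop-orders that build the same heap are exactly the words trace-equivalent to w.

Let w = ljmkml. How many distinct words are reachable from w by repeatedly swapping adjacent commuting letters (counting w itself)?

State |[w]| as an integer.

drop 0:l onto floor
drop 1:j onto floor
drop 2:m onto {1:j}
drop 3:k onto {2:m}
drop 4:m onto {3:k}
drop 5:l onto {0:l}
ground layer = {0:l, 1:j}
drop-orders for the pieces not yet dropped (sum over which currently-grounded one goes next):
  1 to go: {4} 1  {5} 1
  2 to go: {0,5} 1  {3,4} 1  {4,5} 2
  3 to go: {0,4,5} 3  {2,3,4} 1  {3,4,5} 3
  4 to go: {0,3,4,5} 6  {1,2,3,4} 1  {2,3,4,5} 4
  if 0:l drops first: 5 orders
  if 1:j drops first: 10 orders
heap linearizations: 15

15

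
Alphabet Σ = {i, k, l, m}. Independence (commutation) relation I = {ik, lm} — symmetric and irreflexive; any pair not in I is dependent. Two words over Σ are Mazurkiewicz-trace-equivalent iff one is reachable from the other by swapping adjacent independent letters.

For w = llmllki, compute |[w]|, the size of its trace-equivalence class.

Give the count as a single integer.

piece 0:l — minimal
piece 1:l rests on {0:l}
piece 2:m — minimal
piece 3:l rests on {1:l}
piece 4:l rests on {3:l}
piece 5:k rests on {2:m, 4:l}
piece 6:i rests on {2:m, 4:l}
minimal pieces: {0:l, 2:m}
ways to finish when only these pieces remain (= sum over removing one remaining piece with nothing left below it):
  1 left: {5}→1  {6}→1
  2 left: {5,6}→2
  3 left: {2,5,6}→2  {4,5,6}→2
  4 left: {2,4,5,6}→4  {3,4,5,6}→2
  5 left: {1,3,4,5,6}→2  {2,3,4,5,6}→6
  placing 0:l first → 8 extensions
  placing 2:m first → 2 extensions
total linear extensions = 10

10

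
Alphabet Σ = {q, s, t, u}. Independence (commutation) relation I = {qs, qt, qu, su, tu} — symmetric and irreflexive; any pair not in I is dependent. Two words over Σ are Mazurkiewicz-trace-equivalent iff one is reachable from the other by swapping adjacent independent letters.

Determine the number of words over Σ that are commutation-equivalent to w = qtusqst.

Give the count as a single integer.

105

drop 0:q onto floor
drop 1:t onto floor
drop 2:u onto floor
drop 3:s onto {1:t}
drop 4:q onto {0:q}
drop 5:s onto {3:s}
drop 6:t onto {5:s}
ground layer = {0:q, 1:t, 2:u}
drop-orders for the pieces not yet dropped (sum over which currently-grounded one goes next):
  1 to go: {2} 1  {4} 1  {6} 1
  2 to go: {0,4} 1  {2,4} 2  {2,6} 2  {4,6} 2  {5,6} 1
  3 to go: {0,2,4} 3  {0,4,6} 3  {2,4,6} 6  {2,5,6} 3  {3,5,6} 1  {4,5,6} 3
  4 to go: {0,2,4,6} 12  {0,4,5,6} 6  {1,3,5,6} 1  {2,3,5,6} 4  {2,4,5,6} 12  {3,4,5,6} 4
  5 to go: {0,2,4,5,6} 30  {0,3,4,5,6} 10  {1,2,3,5,6} 5  {1,3,4,5,6} 5  {2,3,4,5,6} 20
  if 0:q drops first: 30 orders
  if 1:t drops first: 60 orders
  if 2:u drops first: 15 orders
heap linearizations: 105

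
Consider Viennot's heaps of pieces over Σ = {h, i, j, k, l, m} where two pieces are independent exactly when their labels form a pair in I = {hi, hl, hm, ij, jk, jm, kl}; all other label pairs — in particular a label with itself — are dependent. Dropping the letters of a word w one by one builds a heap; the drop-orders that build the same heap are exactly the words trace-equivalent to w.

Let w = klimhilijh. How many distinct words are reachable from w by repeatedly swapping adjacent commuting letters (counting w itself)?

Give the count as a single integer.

piece 0:k — minimal
piece 1:l — minimal
piece 2:i rests on {0:k, 1:l}
piece 3:m rests on {2:i}
piece 4:h rests on {0:k}
piece 5:i rests on {3:m}
piece 6:l rests on {5:i}
piece 7:i rests on {6:l}
piece 8:j rests on {4:h, 6:l}
piece 9:h rests on {8:j}
minimal pieces: {0:k, 1:l}
ways to finish when only these pieces remain (= sum over removing one remaining piece with nothing left below it):
  1 left: {7}→1  {9}→1
  2 left: {7,9}→2  {8,9}→1
  3 left: {4,8,9}→1  {7,8,9}→3
  4 left: {4,7,8,9}→4  {6,7,8,9}→3
  5 left: {4,6,7,8,9}→7  {5,6,7,8,9}→3
  6 left: {3,5,6,7,8,9}→3  {4,5,6,7,8,9}→10
  7 left: {2,3,5,6,7,8,9}→3  {3,4,5,6,7,8,9}→13
  8 left: {1,2,3,5,6,7,8,9}→3  {2,3,4,5,6,7,8,9}→16
  placing 0:k first → 19 extensions
  placing 1:l first → 16 extensions
total linear extensions = 35

35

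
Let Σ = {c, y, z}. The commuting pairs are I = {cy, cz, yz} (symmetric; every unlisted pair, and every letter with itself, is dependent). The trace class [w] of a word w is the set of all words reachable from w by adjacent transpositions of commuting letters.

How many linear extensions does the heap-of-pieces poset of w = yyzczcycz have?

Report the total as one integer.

1680

drop 0:y onto floor
drop 1:y onto {0:y}
drop 2:z onto floor
drop 3:c onto floor
drop 4:z onto {2:z}
drop 5:c onto {3:c}
drop 6:y onto {1:y}
drop 7:c onto {5:c}
drop 8:z onto {4:z}
ground layer = {0:y, 2:z, 3:c}
drop-orders for the pieces not yet dropped (sum over which currently-grounded one goes next):
  1 to go: {6} 1  {7} 1  {8} 1
  2 to go: {1,6} 1  {4,8} 1  {5,7} 1  {6,7} 2  {6,8} 2  {7,8} 2
  3 to go: {0,1,6} 1  {1,6,7} 3  {1,6,8} 3  {2,4,8} 1  {3,5,7} 1  {4,6,8} 3  {4,7,8} 3  {5,6,7} 3  {5,7,8} 3  {6,7,8} 6
  4 to go: {0,1,6,7} 4  {0,1,6,8} 4  {1,4,6,8} 6  {1,5,6,7} 6  {1,6,7,8} 12  {2,4,6,8} 4  {2,4,7,8} 4  {3,5,6,7} 4  {3,5,7,8} 4  {4,5,7,8} 6  {4,6,7,8} 12  {5,6,7,8} 12
  5 to go: {0,1,4,6,8} 10  {0,1,5,6,7} 10  {0,1,6,7,8} 20  {1,2,4,6,8} 10  {1,3,5,6,7} 10  {1,4,6,7,8} 30  {1,5,6,7,8} 30  {2,4,5,7,8} 10  {2,4,6,7,8} 20  {3,4,5,7,8} 10  {3,5,6,7,8} 20  {4,5,6,7,8} 30
  6 to go: {0,1,2,4,6,8} 20  {0,1,3,5,6,7} 20  {0,1,4,6,7,8} 60  {0,1,5,6,7,8} 60  {1,2,4,6,7,8} 60  {1,3,5,6,7,8} 60  {1,4,5,6,7,8} 90  {2,3,4,5,7,8} 20  {2,4,5,6,7,8} 60  {3,4,5,6,7,8} 60
  7 to go: {0,1,2,4,6,7,8} 140  {0,1,3,5,6,7,8} 140  {0,1,4,5,6,7,8} 210  {1,2,4,5,6,7,8} 210  {1,3,4,5,6,7,8} 210  {2,3,4,5,6,7,8} 140
  if 0:y drops first: 560 orders
  if 2:z drops first: 560 orders
  if 3:c drops first: 560 orders
heap linearizations: 1680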